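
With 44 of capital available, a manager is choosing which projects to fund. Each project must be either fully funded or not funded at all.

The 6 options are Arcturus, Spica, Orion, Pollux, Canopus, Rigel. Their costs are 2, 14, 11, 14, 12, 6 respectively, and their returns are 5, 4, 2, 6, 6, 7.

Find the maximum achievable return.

Arcturus + Spica + Pollux + Rigel: cost 2 + 14 + 14 + 6 = 36 ≤ 44, return 5 + 4 + 6 + 7 = 22.
Arcturus + Spica + Canopus + Rigel: cost 2 + 14 + 12 + 6 = 34 ≤ 44, return 5 + 4 + 6 + 7 = 22.
Arcturus + Pollux + Canopus + Rigel: cost 2 + 14 + 12 + 6 = 34 ≤ 44, return 5 + 6 + 6 + 7 = 24.
Best is Arcturus, Pollux, Canopus, and Rigel with total return 24.

24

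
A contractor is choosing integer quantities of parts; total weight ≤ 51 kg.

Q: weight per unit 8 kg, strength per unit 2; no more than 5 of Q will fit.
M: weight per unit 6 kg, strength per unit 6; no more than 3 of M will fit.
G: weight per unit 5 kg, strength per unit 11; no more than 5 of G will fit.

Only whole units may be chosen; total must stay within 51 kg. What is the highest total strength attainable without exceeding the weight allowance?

3×M and 5×G: weight 43 ≤ 51, strength 3·6 + 5·11 = 73.
1×Q, 3×M, and 5×G: weight 51 ≤ 51, strength 1·2 + 3·6 + 5·11 = 75.
Best is 75.

75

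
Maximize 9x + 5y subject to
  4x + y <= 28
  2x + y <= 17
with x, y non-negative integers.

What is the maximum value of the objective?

85

(x,y)=(0,17): 4·0+1·17=17≤28, 2·0+1·17=17≤17, objective 85.
(x,y)=(0,16): 4·0+1·16=16≤28, 2·0+1·16=16≤17, objective 80.
Maximum is 85 at (x,y)=(0,17).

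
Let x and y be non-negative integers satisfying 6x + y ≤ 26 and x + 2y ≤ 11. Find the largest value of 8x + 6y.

(x,y)=(3,4) is feasible, giving 48.
(x,y)=(4,2) is feasible, giving 44.
The best lattice point is (3,4), giving 48.

48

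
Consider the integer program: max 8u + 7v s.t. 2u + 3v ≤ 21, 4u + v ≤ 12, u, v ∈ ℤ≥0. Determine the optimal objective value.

Relaxing integrality, the LP optimum is 54.00 at (u,v) = (1.5, 6), which is not an integer point.
(u,v)=(1,6) is feasible, giving 50.
(u,v)=(0,7) is feasible, giving 49.
The best lattice point is (1,6), giving 50.

50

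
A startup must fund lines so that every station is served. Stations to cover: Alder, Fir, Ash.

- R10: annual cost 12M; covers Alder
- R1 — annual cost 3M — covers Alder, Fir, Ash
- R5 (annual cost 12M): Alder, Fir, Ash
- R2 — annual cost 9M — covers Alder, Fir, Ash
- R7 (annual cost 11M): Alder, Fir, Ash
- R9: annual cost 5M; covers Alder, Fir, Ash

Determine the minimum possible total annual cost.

3

R1 alone covers Alder, Fir, Ash — every station.
Total annual cost: 3.
No cover costs less than 3.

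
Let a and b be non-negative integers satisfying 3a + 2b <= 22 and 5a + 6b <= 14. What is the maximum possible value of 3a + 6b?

(a,b)=(0,2): 3·0+2·2=4≤22, 5·0+6·2=12≤14, objective 12.
(a,b)=(1,1): 3·1+2·1=5≤22, 5·1+6·1=11≤14, objective 9.
(a,b)=(0,1): 3·0+2·1=2≤22, 5·0+6·1=6≤14, objective 6.
The best lattice point is (0,2), giving 12.

12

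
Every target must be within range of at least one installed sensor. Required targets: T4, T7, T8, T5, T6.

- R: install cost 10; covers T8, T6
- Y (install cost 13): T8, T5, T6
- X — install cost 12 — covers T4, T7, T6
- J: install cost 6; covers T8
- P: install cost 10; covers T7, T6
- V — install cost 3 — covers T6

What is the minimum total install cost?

The greedy cost-per-new-target heuristic would pick V, X, J, and Y for 34, but a cheaper cover exists.
Choose Y and X: together they cover T4, T7, T8, T5, T6 — every target.
Total install cost: 13 + 12 = 25.
No cover costs less than 25.

25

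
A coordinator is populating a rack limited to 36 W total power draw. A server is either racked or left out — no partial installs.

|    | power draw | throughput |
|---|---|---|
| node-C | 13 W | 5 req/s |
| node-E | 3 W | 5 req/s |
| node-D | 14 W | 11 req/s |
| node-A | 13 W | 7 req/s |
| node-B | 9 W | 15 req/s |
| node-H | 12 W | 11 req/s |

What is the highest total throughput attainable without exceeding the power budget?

37

node-A + node-B + node-H: power draw 13 + 9 + 12 = 34 ≤ 36, throughput 7 + 15 + 11 = 33.
node-D + node-A + node-B: power draw 14 + 13 + 9 = 36 ≤ 36, throughput 11 + 7 + 15 = 33.
node-D + node-B + node-H: power draw 14 + 9 + 12 = 35 ≤ 36, throughput 11 + 15 + 11 = 37.
Best is node-D, node-B, and node-H with total throughput 37.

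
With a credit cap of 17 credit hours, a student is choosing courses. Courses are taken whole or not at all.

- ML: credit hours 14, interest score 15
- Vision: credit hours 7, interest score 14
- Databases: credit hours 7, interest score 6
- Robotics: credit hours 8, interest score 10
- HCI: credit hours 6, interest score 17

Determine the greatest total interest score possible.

31

Take Vision and HCI: credit hours 7 + 6 = 13 ≤ 17, interest score 14 + 17 = 31.
No other feasible combination does better.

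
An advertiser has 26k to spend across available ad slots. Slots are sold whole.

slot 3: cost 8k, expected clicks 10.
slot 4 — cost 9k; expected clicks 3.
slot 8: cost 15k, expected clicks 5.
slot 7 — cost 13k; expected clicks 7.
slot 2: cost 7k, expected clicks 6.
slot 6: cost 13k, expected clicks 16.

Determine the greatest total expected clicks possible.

This is an integer program with binary decision variables.
Take slot 3 and slot 6: cost 8 + 13 = 21 ≤ 26, expected clicks 10 + 16 = 26.
No other feasible combination does better.

26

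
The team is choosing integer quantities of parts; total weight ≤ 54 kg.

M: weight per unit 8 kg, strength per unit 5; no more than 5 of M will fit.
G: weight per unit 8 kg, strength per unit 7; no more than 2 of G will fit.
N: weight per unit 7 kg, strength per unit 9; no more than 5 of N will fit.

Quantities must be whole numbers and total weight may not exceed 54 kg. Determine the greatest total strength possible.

59

Take 2×G and 5×N: weight 51 ≤ 54, strength 2·7 + 5·9 = 59.
N has the best ratio (9/7) and is taken to its limit of 5; remaining capacity is filled optimally with the others.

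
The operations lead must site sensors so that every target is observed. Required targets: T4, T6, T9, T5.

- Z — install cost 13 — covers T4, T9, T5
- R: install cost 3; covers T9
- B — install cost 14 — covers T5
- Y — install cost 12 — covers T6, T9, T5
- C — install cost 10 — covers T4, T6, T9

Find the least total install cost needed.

22

The greedy cost-per-new-target heuristic would pick R, C, and Y for 25, but a cheaper cover exists.
Choose Y and C: together they cover T4, T6, T9, T5 — every target.
Total install cost: 12 + 10 = 22.
No cover costs less than 22.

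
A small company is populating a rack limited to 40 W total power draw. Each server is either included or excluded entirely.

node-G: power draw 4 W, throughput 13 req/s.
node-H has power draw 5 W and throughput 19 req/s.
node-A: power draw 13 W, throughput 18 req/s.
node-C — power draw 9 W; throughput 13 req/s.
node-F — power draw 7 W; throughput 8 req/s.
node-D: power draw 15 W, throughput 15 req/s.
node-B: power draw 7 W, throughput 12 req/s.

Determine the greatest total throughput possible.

Allowing fractional choices, the relaxed optimum would be about 77.3, but servers are indivisible.
node-G + node-H + node-A + node-C + node-B: power draw 4 + 5 + 13 + 9 + 7 = 38 ≤ 40, throughput 13 + 19 + 18 + 13 + 12 = 75.
node-G + node-H + node-A + node-C + node-F: power draw 4 + 5 + 13 + 9 + 7 = 38 ≤ 40, throughput 13 + 19 + 18 + 13 + 8 = 71.
node-G + node-H + node-C + node-D + node-B: power draw 4 + 5 + 9 + 15 + 7 = 40 ≤ 40, throughput 13 + 19 + 13 + 15 + 12 = 72.
Best is node-G, node-H, node-A, node-C, and node-B with total throughput 75.

75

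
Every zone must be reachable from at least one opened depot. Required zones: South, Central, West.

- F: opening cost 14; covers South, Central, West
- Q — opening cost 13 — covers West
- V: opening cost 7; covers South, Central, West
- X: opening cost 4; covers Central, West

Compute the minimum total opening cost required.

The greedy cost-per-new-zone heuristic would pick X and V for 11, but a cheaper cover exists.
V alone covers South, Central, West — every zone.
Total opening cost: 7.
No cover costs less than 7.

7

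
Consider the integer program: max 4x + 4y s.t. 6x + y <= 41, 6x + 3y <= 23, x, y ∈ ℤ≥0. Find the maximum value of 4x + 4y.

(x,y)=(0,7): 6·0+1·7=7≤41, 6·0+3·7=21≤23, objective 28.
(x,y)=(0,6): 6·0+1·6=6≤41, 6·0+3·6=18≤23, objective 24.
No feasible integer point exceeds 28.

28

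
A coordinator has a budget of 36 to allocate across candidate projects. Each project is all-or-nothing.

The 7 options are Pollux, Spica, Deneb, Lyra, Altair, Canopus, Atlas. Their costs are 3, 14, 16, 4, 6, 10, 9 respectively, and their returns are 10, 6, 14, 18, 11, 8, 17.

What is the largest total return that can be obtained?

Treat it as a binary knapsack problem.
Take Pollux, Lyra, Altair, Canopus, and Atlas: cost 3 + 4 + 6 + 10 + 9 = 32 ≤ 36, return 10 + 18 + 11 + 8 + 17 = 64.
No other feasible combination does better.

64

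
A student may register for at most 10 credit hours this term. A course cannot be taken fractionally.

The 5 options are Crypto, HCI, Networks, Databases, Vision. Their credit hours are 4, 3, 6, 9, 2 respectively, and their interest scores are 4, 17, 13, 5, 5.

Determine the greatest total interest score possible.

Treat it as a binary knapsack problem.
Take HCI and Networks: credit hours 3 + 6 = 9 ≤ 10, interest score 17 + 13 = 30.
No other feasible combination does better.

30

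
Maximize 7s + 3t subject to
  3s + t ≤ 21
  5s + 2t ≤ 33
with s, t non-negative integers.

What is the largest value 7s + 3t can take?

49

The continuous relaxation peaks at (0, 16.5) with value 49.50; rounding to a feasible lattice point costs some objective.
(s,t)=(1,14): 3·1+1·14=17≤21, 5·1+2·14=33≤33, objective 49.
(s,t)=(0,16): 3·0+1·16=16≤21, 5·0+2·16=32≤33, objective 48.
(s,t)=(1,13): 3·1+1·13=16≤21, 5·1+2·13=31≤33, objective 46.
(s,t)=(0,15): 3·0+1·15=15≤21, 5·0+2·15=30≤33, objective 45.
No feasible integer point exceeds 49.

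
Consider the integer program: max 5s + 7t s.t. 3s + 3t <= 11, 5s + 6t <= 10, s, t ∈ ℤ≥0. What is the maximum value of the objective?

10

(s,t)=(2,0): 3·2+3·0=6≤11, 5·2+6·0=10≤10, objective 10.
(s,t)=(0,1): 3·0+3·1=3≤11, 5·0+6·1=6≤10, objective 7.
No feasible integer point exceeds 10.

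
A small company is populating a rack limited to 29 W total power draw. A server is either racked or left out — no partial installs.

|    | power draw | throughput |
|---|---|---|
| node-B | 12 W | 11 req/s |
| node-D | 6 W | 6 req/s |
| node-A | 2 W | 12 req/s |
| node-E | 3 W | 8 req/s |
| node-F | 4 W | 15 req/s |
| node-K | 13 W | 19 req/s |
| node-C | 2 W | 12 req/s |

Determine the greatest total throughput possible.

node-D + node-A + node-F + node-K + node-C: power draw 6 + 2 + 4 + 13 + 2 = 27 ≤ 29, throughput 6 + 12 + 15 + 19 + 12 = 64.
node-B + node-D + node-A + node-E + node-F + node-C: power draw 12 + 6 + 2 + 3 + 4 + 2 = 29 ≤ 29, throughput 11 + 6 + 12 + 8 + 15 + 12 = 64.
node-A + node-E + node-F + node-K + node-C: power draw 2 + 3 + 4 + 13 + 2 = 24 ≤ 29, throughput 12 + 8 + 15 + 19 + 12 = 66.
Best is node-A, node-E, node-F, node-K, and node-C with total throughput 66.

66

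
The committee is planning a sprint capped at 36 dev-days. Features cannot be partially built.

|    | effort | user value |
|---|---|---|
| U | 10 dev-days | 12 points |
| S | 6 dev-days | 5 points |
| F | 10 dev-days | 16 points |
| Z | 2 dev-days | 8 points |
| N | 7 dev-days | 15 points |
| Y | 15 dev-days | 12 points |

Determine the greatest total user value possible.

56

This is a 0-1 knapsack instance.
Allowing fractional choices, the relaxed optimum would be about 56.8, but features are indivisible.
U + F + Z + N: effort 10 + 10 + 2 + 7 = 29 ≤ 36, user value 12 + 16 + 8 + 15 = 51.
U + S + F + Z + N: effort 10 + 6 + 10 + 2 + 7 = 35 ≤ 36, user value 12 + 5 + 16 + 8 + 15 = 56.
Best is U, S, F, Z, and N with total user value 56.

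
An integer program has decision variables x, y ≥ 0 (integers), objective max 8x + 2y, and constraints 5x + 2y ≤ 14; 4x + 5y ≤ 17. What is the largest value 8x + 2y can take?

18

Relaxing integrality, the LP optimum is 22.40 at (x,y) = (2.8, 0), which is not an integer point.
(x,y)=(2,1): 5·2+2·1=12≤14, 4·2+5·1=13≤17, objective 18.
(x,y)=(2,0): 5·2+2·0=10≤14, 4·2+5·0=8≤17, objective 16.
(x,y)=(1,2): 5·1+2·2=9≤14, 4·1+5·2=14≤17, objective 12.
Maximum is 18 at (x,y)=(2,1).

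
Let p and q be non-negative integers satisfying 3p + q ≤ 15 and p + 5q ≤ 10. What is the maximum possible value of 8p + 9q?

41

The continuous relaxation peaks at (4.64, 1.07) with value 46.79; rounding to a feasible lattice point costs some objective.
(p,q)=(4,1): 3·4+1·1=13≤15, 1·4+5·1=9≤10, objective 41.
(p,q)=(5,0): 3·5+1·0=15≤15, 1·5+5·0=5≤10, objective 40.
(p,q)=(3,1): 3·3+1·1=10≤15, 1·3+5·1=8≤10, objective 33.
(p,q)=(4,0): 3·4+1·0=12≤15, 1·4+5·0=4≤10, objective 32.
No feasible integer point exceeds 41.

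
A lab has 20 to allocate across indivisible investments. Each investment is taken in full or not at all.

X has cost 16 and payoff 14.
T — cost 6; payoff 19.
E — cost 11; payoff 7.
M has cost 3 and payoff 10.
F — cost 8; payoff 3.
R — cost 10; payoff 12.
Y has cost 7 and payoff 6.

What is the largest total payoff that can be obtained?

This is an integer program with binary decision variables.
Allowing fractional choices, the relaxed optimum would be about 41.9, but investments are indivisible.
T + M + R: cost 6 + 3 + 10 = 19 ≤ 20, payoff 19 + 10 + 12 = 41.
T + M + Y: cost 6 + 3 + 7 = 16 ≤ 20, payoff 19 + 10 + 6 = 35.
T + E + M: cost 6 + 11 + 3 = 20 ≤ 20, payoff 19 + 7 + 10 = 36.
Best is T, M, and R with total payoff 41.

41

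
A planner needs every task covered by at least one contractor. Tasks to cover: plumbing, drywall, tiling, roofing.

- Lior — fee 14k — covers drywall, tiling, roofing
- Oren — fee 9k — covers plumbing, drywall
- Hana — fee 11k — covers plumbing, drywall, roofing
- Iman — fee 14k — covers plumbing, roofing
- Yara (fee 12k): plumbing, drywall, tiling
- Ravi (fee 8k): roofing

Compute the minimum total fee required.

20

Choose Yara and Ravi: together they cover plumbing, drywall, tiling, roofing — every task.
Total fee: 12 + 8 = 20.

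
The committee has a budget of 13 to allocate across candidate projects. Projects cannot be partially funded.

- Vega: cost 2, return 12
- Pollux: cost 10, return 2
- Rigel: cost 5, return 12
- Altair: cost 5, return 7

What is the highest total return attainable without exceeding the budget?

Vega + Rigel: cost 2 + 5 = 7 ≤ 13, return 12 + 12 = 24.
Vega + Rigel + Altair: cost 2 + 5 + 5 = 12 ≤ 13, return 12 + 12 + 7 = 31.
Vega + Altair: cost 2 + 5 = 7 ≤ 13, return 12 + 7 = 19.
Best is Vega, Rigel, and Altair with total return 31.

31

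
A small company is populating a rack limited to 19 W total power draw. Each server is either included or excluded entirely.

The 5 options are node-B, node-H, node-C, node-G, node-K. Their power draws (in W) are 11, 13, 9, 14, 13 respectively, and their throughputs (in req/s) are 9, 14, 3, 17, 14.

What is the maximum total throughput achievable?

Allowing fractional choices, the relaxed optimum would be about 22.4, but servers are indivisible.
node-H: power draw 13 ≤ 19, throughput 14.
node-G: power draw 14 ≤ 19, throughput 17.
Best is node-G with total throughput 17.

17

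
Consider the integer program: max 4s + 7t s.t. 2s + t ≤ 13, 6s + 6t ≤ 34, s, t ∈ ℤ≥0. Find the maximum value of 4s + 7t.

Relaxing integrality, the LP optimum is 39.67 at (s,t) = (0, 5.67), which is not an integer point.
(s,t)=(0,5): 2·0+1·5=5≤13, 6·0+6·5=30≤34, objective 35.
(s,t)=(1,4): 2·1+1·4=6≤13, 6·1+6·4=30≤34, objective 32.
No feasible integer point exceeds 35.

35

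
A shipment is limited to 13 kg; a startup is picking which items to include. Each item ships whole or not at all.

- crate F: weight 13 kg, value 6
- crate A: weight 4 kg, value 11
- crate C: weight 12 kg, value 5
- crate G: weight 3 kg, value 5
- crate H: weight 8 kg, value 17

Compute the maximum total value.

28

Allowing fractional choices, the relaxed optimum would be about 29.7, but items are indivisible.
crate G + crate H: weight 3 + 8 = 11 ≤ 13, value 5 + 17 = 22.
crate H: weight 8 ≤ 13, value 17.
crate A + crate H: weight 4 + 8 = 12 ≤ 13, value 11 + 17 = 28.
Best is crate A and crate H with total value 28.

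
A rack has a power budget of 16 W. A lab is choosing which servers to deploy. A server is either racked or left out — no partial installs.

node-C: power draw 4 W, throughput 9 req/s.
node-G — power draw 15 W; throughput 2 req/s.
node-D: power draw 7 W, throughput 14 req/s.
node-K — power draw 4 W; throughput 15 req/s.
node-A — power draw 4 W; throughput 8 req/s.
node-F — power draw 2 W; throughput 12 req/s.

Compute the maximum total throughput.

44

Take node-C, node-K, node-A, and node-F: power draw 4 + 4 + 4 + 2 = 14 ≤ 16, throughput 9 + 15 + 8 + 12 = 44.
No other feasible combination does better.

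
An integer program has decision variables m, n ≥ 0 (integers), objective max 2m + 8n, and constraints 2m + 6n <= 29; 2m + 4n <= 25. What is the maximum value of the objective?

36

(m,n)=(2,4): 2·2+6·4=28≤29, 2·2+4·4=20≤25, objective 36.
(m,n)=(1,4): 2·1+6·4=26≤29, 2·1+4·4=18≤25, objective 34.
(m,n)=(0,4): 2·0+6·4=24≤29, 2·0+4·4=16≤25, objective 32.
No feasible integer point exceeds 36.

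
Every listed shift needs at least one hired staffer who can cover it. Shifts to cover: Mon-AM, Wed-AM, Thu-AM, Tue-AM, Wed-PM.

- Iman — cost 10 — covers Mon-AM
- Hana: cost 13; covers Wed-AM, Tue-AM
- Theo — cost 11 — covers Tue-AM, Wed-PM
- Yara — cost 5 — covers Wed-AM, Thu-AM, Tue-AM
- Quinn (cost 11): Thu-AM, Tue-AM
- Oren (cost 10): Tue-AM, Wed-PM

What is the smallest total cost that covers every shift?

This is an integer covering problem.
Choose Iman, Yara, and Oren: together they cover Mon-AM, Wed-AM, Thu-AM, Tue-AM, Wed-PM — every shift.
Total cost: 10 + 5 + 10 = 25.
No cover costs less than 25.

25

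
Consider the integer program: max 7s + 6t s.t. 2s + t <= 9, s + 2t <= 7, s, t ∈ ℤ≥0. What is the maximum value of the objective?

(s,t)=(4,1): 2·4+1·1=9≤9, 1·4+2·1=6≤7, objective 34.
(s,t)=(3,2): 2·3+1·2=8≤9, 1·3+2·2=7≤7, objective 33.
(s,t)=(4,0): 2·4+1·0=8≤9, 1·4+2·0=4≤7, objective 28.
The best lattice point is (4,1), giving 34.

34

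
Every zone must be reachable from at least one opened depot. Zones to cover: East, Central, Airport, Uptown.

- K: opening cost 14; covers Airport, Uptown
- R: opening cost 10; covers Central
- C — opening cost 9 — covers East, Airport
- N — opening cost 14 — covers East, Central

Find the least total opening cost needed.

The greedy cost-per-new-zone heuristic would pick C, R, and K for 33, but a cheaper cover exists.
Choose K and N: together they cover East, Central, Airport, Uptown — every zone.
Total opening cost: 14 + 14 = 28.
No cover costs less than 28.

28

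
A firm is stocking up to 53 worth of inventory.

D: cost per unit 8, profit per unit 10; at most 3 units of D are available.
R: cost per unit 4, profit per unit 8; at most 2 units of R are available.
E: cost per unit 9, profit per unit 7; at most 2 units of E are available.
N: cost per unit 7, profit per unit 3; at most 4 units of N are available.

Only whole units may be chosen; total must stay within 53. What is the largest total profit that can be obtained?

60

R has the best ratio (8/4); taking only R gives at most 2×8 = 16 (stopped by the supply cap of 2).
Mixing does better — 3×D, 2×R, and 2×E: cost 50 ≤ 53, profit 3·10 + 2·8 + 2·7 = 60.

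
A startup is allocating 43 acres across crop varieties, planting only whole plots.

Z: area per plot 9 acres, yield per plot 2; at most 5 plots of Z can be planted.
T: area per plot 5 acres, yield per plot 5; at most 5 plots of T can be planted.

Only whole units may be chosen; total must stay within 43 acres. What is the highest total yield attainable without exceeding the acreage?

1×Z and 5×T: area 34 ≤ 43, yield 1·2 + 5·5 = 27.
2×Z and 5×T: area 43 ≤ 43, yield 2·2 + 5·5 = 29.
Best is 29.

29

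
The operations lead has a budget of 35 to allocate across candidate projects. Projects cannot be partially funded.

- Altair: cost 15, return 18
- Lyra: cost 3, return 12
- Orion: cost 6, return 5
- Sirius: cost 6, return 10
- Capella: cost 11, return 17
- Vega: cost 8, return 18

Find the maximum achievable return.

62

Allowing fractional choices, the relaxed optimum would be about 65.4, but projects are indivisible.
Lyra + Orion + Sirius + Capella + Vega: cost 3 + 6 + 6 + 11 + 8 = 34 ≤ 35, return 12 + 5 + 10 + 17 + 18 = 62.
Altair + Lyra + Sirius + Vega: cost 15 + 3 + 6 + 8 = 32 ≤ 35, return 18 + 12 + 10 + 18 = 58.
Best is Lyra, Orion, Sirius, Capella, and Vega with total return 62.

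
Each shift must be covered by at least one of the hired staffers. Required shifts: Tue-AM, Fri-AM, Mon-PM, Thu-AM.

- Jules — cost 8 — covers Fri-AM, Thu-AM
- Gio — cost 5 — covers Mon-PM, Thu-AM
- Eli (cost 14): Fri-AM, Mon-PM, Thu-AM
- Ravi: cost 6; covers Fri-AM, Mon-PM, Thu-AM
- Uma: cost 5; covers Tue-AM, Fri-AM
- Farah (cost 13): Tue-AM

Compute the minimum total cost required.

10

The greedy cost-per-new-shift heuristic would pick Ravi and Uma for 11, but a cheaper cover exists.
Choose Gio and Uma: together they cover Tue-AM, Fri-AM, Mon-PM, Thu-AM — every shift.
Total cost: 5 + 5 = 10.
No cover costs less than 10.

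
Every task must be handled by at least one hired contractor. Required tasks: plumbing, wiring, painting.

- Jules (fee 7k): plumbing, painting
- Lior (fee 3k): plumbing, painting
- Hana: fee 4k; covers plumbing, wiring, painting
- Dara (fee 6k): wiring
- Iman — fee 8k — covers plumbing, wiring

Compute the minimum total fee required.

4

Hana alone covers plumbing, wiring, painting — every task.
Total fee: 4.
No cover costs less than 4.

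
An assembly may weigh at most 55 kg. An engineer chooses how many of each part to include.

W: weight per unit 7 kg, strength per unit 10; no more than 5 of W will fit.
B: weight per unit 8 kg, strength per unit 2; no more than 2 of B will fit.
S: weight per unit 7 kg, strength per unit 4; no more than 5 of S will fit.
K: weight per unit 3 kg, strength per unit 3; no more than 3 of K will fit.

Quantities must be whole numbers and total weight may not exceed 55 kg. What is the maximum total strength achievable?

This is a bounded integer knapsack.
W has the best ratio (10/7); taking only W gives at most 5×10 = 50 (stopped by the supply cap of 5).
Mixing does better — 5×W, 2×S, and 2×K: weight 55 ≤ 55, strength 5·10 + 2·4 + 2·3 = 64.

64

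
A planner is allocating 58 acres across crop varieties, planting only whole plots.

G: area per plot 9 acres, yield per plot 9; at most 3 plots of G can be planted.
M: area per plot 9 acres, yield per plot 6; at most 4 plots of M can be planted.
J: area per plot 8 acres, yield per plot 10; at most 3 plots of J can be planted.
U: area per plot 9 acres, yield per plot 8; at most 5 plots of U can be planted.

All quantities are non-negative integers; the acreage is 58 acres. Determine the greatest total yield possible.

Take 3×G and 3×J: area 51 ≤ 58, yield 3·9 + 3·10 = 57.
J has the best ratio (10/8) and is taken to its limit of 3; remaining capacity is filled optimally with the others.

57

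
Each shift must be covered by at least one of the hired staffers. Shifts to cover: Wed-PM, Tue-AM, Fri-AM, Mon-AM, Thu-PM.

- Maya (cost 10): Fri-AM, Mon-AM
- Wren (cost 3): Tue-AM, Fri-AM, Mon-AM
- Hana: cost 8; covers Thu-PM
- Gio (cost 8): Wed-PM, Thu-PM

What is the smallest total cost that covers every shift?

11

Choose Wren and Gio: together they cover Wed-PM, Tue-AM, Fri-AM, Mon-AM, Thu-PM — every shift.
Total cost: 3 + 8 = 11.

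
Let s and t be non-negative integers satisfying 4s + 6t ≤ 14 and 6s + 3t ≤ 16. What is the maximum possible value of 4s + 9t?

The continuous relaxation peaks at (0, 2.33) with value 21.00; rounding to a feasible lattice point costs some objective.
(s,t)=(0,2): 4·0+6·2=12≤14, 6·0+3·2=6≤16, objective 18.
(s,t)=(1,1): 4·1+6·1=10≤14, 6·1+3·1=9≤16, objective 13.
(s,t)=(0,1): 4·0+6·1=6≤14, 6·0+3·1=3≤16, objective 9.
No feasible integer point exceeds 18.

18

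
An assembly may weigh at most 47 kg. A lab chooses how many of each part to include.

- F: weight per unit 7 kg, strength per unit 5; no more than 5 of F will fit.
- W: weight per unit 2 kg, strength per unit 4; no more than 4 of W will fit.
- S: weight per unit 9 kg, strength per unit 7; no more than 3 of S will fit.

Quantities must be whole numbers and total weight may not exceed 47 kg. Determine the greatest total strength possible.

Take 3×F, 4×W, and 2×S: weight 47 ≤ 47, strength 3·5 + 4·4 + 2·7 = 45.
W has the best ratio (4/2) and is taken to its limit of 4; remaining capacity is filled optimally with the others.

45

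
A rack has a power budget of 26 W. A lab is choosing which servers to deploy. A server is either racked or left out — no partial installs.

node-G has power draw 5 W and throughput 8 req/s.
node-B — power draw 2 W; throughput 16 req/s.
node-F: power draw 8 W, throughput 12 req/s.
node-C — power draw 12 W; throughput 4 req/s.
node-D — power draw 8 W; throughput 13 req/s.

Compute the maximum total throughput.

node-G + node-B + node-F + node-D: power draw 5 + 2 + 8 + 8 = 23 ≤ 26, throughput 8 + 16 + 12 + 13 = 49.
node-B + node-F + node-D: power draw 2 + 8 + 8 = 18 ≤ 26, throughput 16 + 12 + 13 = 41.
node-G + node-B + node-D: power draw 5 + 2 + 8 = 15 ≤ 26, throughput 8 + 16 + 13 = 37.
Best is node-G, node-B, node-F, and node-D with total throughput 49.

49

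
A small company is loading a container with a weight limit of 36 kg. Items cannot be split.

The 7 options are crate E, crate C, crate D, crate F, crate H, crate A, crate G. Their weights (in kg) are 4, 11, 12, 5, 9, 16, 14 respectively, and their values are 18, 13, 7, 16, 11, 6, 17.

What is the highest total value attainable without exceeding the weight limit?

Allowing fractional choices, the relaxed optimum would be about 66.7, but items are indivisible.
crate E + crate F + crate H + crate G: weight 4 + 5 + 9 + 14 = 32 ≤ 36, value 18 + 16 + 11 + 17 = 62.
crate E + crate C + crate F + crate G: weight 4 + 11 + 5 + 14 = 34 ≤ 36, value 18 + 13 + 16 + 17 = 64.
crate E + crate C + crate F + crate H: weight 4 + 11 + 5 + 9 = 29 ≤ 36, value 18 + 13 + 16 + 11 = 58.
Best is crate E, crate C, crate F, and crate G with total value 64.

64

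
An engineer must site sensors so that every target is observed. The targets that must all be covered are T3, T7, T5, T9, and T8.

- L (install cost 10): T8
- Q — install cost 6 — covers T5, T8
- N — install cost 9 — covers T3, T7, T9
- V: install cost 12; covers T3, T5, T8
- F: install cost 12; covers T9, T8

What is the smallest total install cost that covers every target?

15

Choose Q and N: together they cover T3, T7, T5, T9, T8 — every target.
Total install cost: 6 + 9 = 15.
No cover costs less than 15.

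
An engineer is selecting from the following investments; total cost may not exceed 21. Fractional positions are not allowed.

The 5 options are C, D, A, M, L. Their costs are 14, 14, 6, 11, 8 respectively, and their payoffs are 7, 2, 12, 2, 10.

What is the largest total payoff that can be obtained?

Take A and L: cost 6 + 8 = 14 ≤ 21, payoff 12 + 10 = 22.
No other feasible combination does better.

22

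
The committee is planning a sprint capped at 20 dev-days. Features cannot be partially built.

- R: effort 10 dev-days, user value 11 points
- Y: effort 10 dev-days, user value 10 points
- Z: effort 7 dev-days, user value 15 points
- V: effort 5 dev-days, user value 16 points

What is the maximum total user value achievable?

31

Allowing fractional choices, the relaxed optimum would be about 39.8, but features are indivisible.
R + V: effort 10 + 5 = 15 ≤ 20, user value 11 + 16 = 27.
Z + V: effort 7 + 5 = 12 ≤ 20, user value 15 + 16 = 31.
Best is Z and V with total user value 31.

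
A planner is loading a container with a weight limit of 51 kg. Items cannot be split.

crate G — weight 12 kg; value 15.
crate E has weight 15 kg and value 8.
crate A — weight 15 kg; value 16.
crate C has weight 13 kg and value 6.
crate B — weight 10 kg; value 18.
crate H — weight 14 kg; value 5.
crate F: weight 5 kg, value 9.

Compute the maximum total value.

Allowing fractional choices, the relaxed optimum would be about 62.8, but items are indivisible.
crate G + crate A + crate C + crate B: weight 12 + 15 + 13 + 10 = 50 ≤ 51, value 15 + 16 + 6 + 18 = 55.
crate G + crate A + crate B + crate F: weight 12 + 15 + 10 + 5 = 42 ≤ 51, value 15 + 16 + 18 + 9 = 58.
Best is crate G, crate A, crate B, and crate F with total value 58.

58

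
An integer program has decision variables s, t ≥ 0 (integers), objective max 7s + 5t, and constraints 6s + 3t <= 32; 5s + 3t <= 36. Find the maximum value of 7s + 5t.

(s,t)=(0,10): 6·0+3·10=30≤32, 5·0+3·10=30≤36, objective 50.
(s,t)=(0,9): 6·0+3·9=27≤32, 5·0+3·9=27≤36, objective 45.
No feasible integer point exceeds 50.

50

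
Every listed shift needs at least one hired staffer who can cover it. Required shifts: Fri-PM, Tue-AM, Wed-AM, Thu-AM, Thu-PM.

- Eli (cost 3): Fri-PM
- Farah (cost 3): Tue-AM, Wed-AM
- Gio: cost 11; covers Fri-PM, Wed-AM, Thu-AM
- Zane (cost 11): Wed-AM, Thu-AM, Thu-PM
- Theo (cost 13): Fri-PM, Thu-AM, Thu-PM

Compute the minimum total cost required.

Choose Farah and Theo: together they cover Fri-PM, Tue-AM, Wed-AM, Thu-AM, Thu-PM — every shift.
Total cost: 3 + 13 = 16.

16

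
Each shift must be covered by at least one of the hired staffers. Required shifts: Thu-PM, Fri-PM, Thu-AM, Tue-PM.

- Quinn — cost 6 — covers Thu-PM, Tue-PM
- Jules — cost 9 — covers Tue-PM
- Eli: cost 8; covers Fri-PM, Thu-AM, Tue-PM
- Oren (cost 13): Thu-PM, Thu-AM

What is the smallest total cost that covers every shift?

This is a weighted set-cover instance.
Choose Quinn and Eli: together they cover Thu-PM, Fri-PM, Thu-AM, Tue-PM — every shift.
Total cost: 6 + 8 = 14.

14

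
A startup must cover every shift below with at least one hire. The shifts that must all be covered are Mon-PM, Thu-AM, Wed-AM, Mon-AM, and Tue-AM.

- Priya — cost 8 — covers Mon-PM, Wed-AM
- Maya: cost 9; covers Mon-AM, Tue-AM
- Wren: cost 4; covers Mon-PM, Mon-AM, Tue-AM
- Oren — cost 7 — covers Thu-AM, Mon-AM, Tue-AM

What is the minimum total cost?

The greedy cost-per-new-shift heuristic would pick Wren, Oren, and Priya for 19, but a cheaper cover exists.
Choose Priya and Oren: together they cover Mon-PM, Thu-AM, Wed-AM, Mon-AM, Tue-AM — every shift.
Total cost: 8 + 7 = 15.
No cover costs less than 15.

15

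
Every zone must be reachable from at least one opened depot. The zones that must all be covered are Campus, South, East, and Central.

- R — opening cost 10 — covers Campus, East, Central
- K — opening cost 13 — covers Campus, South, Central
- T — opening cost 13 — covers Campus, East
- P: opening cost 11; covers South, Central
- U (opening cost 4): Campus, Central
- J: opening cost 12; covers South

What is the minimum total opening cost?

21

The greedy cost-per-new-zone heuristic would pick U, R, and P for 25, but a cheaper cover exists.
Choose R and P: together they cover Campus, South, East, Central — every zone.
Total opening cost: 10 + 11 = 21.
No cover costs less than 21.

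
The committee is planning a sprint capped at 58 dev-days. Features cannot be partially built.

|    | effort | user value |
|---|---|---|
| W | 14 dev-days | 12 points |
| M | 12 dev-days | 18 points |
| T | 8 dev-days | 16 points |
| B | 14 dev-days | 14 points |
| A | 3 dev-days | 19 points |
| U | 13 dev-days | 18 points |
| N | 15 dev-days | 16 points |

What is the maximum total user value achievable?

87

Allowing fractional choices, the relaxed optimum would be about 94.0, but features are indivisible.
M + T + B + A + U: effort 12 + 8 + 14 + 3 + 13 = 50 ≤ 58, user value 18 + 16 + 14 + 19 + 18 = 85.
M + T + A + U + N: effort 12 + 8 + 3 + 13 + 15 = 51 ≤ 58, user value 18 + 16 + 19 + 18 + 16 = 87.
Best is M, T, A, U, and N with total user value 87.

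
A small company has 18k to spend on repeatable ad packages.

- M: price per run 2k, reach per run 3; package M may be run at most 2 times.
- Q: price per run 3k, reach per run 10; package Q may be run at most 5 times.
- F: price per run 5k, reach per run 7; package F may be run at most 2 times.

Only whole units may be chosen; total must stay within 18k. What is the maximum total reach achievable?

53

1×M and 5×Q: price 17 ≤ 18, reach 1·3 + 5·10 = 53.
5×Q: price 15 ≤ 18, reach 5·10 = 50.
Best is 53.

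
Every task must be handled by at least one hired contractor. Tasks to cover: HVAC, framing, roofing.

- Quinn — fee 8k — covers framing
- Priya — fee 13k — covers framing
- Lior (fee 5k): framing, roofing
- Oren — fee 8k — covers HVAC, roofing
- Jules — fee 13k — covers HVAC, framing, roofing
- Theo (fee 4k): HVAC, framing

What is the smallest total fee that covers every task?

This is a weighted set-cover instance.
Choose Lior and Theo: together they cover HVAC, framing, roofing — every task.
Total fee: 5 + 4 = 9.
No cover costs less than 9.

9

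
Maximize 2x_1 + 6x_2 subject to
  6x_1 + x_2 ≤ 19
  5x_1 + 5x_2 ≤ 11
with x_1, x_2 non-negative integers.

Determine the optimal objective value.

12

The continuous relaxation peaks at (0, 2.2) with value 13.20; rounding to a feasible lattice point costs some objective.
(x_1,x_2)=(0,2): 6·0+1·2=2≤19, 5·0+5·2=10≤11, objective 12.
(x_1,x_2)=(1,1): 6·1+1·1=7≤19, 5·1+5·1=10≤11, objective 8.
No feasible integer point exceeds 12.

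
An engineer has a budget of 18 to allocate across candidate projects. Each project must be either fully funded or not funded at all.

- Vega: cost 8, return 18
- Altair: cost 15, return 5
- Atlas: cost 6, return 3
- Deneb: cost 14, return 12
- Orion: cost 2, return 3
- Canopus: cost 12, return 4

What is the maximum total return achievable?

Allowing fractional choices, the relaxed optimum would be about 27.9, but projects are indivisible.
Vega + Atlas: cost 8 + 6 = 14 ≤ 18, return 18 + 3 = 21.
Vega + Orion: cost 8 + 2 = 10 ≤ 18, return 18 + 3 = 21.
Vega + Atlas + Orion: cost 8 + 6 + 2 = 16 ≤ 18, return 18 + 3 + 3 = 24.
Best is Vega, Atlas, and Orion with total return 24.

24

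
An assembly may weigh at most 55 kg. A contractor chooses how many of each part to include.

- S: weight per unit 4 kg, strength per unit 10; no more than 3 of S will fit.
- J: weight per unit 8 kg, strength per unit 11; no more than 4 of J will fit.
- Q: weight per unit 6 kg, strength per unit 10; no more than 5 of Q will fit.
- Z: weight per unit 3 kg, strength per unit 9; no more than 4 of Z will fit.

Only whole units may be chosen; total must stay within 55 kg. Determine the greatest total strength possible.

116

This is a bounded integer knapsack.
3×S, 2×J, 3×Q, and 3×Z: weight 55 ≤ 55, strength 3·10 + 2·11 + 3·10 + 3·9 = 109.
3×S, 5×Q, and 4×Z: weight 54 ≤ 55, strength 3·10 + 5·10 + 4·9 = 116.
Best is 116.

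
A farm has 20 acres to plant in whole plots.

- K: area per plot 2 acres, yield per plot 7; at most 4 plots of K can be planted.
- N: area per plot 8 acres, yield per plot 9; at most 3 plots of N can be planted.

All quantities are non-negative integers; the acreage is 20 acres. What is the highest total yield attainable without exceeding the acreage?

37

K has the best ratio (7/2); taking only K gives at most 4×7 = 28 (stopped by the supply cap of 4).
Mixing does better — 4×K and 1×N: area 16 ≤ 20, yield 4·7 + 1·9 = 37.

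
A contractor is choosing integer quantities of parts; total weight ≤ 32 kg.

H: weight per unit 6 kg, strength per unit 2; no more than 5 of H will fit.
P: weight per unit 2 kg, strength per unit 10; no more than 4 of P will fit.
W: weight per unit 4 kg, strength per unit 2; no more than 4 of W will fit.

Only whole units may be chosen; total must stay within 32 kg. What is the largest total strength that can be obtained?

50

Take 1×H, 4×P, and 4×W: weight 30 ≤ 32, strength 1·2 + 4·10 + 4·2 = 50.
P has the best ratio (10/2) and is taken to its limit of 4; remaining capacity is filled optimally with the others.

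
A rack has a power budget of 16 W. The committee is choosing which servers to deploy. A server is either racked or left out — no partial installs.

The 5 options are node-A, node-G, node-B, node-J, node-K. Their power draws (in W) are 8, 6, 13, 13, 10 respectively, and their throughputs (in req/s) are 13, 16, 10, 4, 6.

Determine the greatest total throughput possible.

29

This is an integer program with binary decision variables.
node-A + node-G: power draw 8 + 6 = 14 ≤ 16, throughput 13 + 16 = 29.
node-G + node-K: power draw 6 + 10 = 16 ≤ 16, throughput 16 + 6 = 22.
Best is node-A and node-G with total throughput 29.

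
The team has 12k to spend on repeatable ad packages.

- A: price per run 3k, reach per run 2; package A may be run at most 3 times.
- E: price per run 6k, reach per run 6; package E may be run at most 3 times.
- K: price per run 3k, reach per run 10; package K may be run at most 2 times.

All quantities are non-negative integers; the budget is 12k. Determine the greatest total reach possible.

26

Take 1×E and 2×K: price 12 ≤ 12, reach 1·6 + 2·10 = 26.
K has the best ratio (10/3) and is taken to its limit of 2; remaining capacity is filled optimally with the others.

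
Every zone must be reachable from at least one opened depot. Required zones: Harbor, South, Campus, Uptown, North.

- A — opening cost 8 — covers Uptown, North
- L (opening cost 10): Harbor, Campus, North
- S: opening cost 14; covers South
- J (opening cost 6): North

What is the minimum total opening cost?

Choose A, L, and S: together they cover Harbor, South, Campus, Uptown, North — every zone.
Total opening cost: 8 + 10 + 14 = 32.
No cover costs less than 32.

32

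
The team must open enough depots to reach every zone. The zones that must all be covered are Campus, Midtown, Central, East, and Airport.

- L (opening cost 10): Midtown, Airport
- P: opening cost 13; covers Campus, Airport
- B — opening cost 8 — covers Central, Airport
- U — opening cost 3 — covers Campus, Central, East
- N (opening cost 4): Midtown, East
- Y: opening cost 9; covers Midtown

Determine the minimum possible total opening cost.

13

The greedy cost-per-new-zone heuristic would pick U, N, and B for 15, but a cheaper cover exists.
Choose L and U: together they cover Campus, Midtown, Central, East, Airport — every zone.
Total opening cost: 10 + 3 = 13.
No cover costs less than 13.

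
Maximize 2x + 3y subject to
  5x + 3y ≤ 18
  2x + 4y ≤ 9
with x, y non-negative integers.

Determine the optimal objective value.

(x,y)=(2,1) is feasible, giving 7.
(x,y)=(3,0) is feasible, giving 6.
(x,y)=(1,1) is feasible, giving 5.
Maximum is 7 at (x,y)=(2,1).

7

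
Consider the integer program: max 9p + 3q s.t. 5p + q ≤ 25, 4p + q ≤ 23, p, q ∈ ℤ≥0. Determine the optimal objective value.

(p,q)=(0,23): 5·0+1·23=23≤25, 4·0+1·23=23≤23, objective 69.
(p,q)=(0,22): 5·0+1·22=22≤25, 4·0+1·22=22≤23, objective 66.
No feasible integer point exceeds 69.

69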